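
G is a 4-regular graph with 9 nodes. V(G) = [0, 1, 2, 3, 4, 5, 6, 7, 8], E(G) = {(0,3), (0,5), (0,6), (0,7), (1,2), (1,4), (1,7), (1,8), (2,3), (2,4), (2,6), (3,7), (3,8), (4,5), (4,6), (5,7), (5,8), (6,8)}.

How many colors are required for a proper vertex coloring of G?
χ(G) = 3

Clique number ω(G) = 3 (lower bound: χ ≥ ω).
The clique on [0, 3, 7] has size 3, forcing χ ≥ 3, and the coloring below uses 3 colors, so χ(G) = 3.
A valid 3-coloring: color 1: [1, 3, 5, 6]; color 2: [0, 2, 8]; color 3: [4, 7].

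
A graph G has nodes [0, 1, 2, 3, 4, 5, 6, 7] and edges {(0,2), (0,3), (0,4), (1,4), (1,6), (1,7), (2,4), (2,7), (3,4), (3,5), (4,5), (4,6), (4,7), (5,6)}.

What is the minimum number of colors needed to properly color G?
Clique number ω(G) = 3 (lower bound: χ ≥ ω).
Odd cycle [5, 3, 0, 2, 7, 1, 6] needs 3 colors (χ ≥ 3).
Vertex 4 is adjacent to every vertex of [0, 1, 2, 3, 5, 6, 7], which already need 3 colors among themselves, so 4 needs a new color (χ ≥ 4).
The coloring below uses 4 colors, so χ(G) = 4.
A valid 4-coloring: color 1: [4]; color 2: [0, 1, 5]; color 3: [2, 3, 6]; color 4: [7].

χ(G) = 4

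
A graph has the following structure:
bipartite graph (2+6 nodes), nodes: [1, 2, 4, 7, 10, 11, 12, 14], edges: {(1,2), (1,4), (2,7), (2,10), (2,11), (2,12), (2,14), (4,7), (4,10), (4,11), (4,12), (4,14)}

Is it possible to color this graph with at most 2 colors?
A valid 2-coloring: color 1: [2, 4]; color 2: [1, 7, 10, 11, 12, 14].
(χ(G) = 2 ≤ 2.)

Yes, G is 2-colorable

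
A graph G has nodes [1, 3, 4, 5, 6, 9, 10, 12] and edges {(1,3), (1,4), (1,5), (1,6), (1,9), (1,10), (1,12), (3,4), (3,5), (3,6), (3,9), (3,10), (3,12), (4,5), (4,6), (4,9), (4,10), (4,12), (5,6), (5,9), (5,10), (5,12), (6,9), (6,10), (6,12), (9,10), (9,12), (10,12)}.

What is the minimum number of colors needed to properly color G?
Clique number ω(G) = 8 (lower bound: χ ≥ ω).
The clique on [1, 3, 4, 5, 6, 9, 10, 12] has size 8, forcing χ ≥ 8, and the coloring below uses 8 colors, so χ(G) = 8.
A valid 8-coloring: color 1: [5]; color 2: [6]; color 3: [3]; color 4: [4]; color 5: [10]; color 6: [1]; color 7: [12]; color 8: [9].

χ(G) = 8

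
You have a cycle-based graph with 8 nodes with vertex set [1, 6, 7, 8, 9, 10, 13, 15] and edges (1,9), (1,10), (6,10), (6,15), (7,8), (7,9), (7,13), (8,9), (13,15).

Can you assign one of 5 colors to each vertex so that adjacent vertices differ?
A valid 5-coloring: color 1: [6, 9, 13]; color 2: [7, 10, 15]; color 3: [1, 8].
(χ(G) = 3 ≤ 5.)

Yes, G is 5-colorable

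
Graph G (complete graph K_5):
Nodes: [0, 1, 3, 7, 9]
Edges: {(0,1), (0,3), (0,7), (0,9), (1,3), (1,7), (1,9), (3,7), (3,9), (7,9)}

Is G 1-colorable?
No, G is not 1-colorable

The clique on vertices [0, 1, 3, 7, 9] has size 5 > 1, so it alone needs 5 colors.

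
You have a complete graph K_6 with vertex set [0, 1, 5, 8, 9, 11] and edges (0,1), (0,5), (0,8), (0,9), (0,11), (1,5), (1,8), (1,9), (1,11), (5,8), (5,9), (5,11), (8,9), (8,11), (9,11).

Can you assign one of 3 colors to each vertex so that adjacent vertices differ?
No, G is not 3-colorable

The clique on vertices [0, 1, 5, 8, 9, 11] has size 6 > 3, so it alone needs 6 colors.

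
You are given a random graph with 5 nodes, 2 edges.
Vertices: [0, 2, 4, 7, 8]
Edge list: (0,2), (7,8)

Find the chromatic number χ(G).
Clique number ω(G) = 2 (lower bound: χ ≥ ω).
The graph is bipartite (no odd cycle), so 2 colors suffice: χ(G) = 2.
A valid 2-coloring: color 1: [0, 4, 8]; color 2: [2, 7].

χ(G) = 2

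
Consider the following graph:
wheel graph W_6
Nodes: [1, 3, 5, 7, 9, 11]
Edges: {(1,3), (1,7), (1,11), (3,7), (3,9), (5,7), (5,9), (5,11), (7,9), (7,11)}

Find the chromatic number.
Clique number ω(G) = 3 (lower bound: χ ≥ ω).
Odd cycle [9, 3, 1, 11, 5] needs 3 colors (χ ≥ 3).
Vertex 7 is adjacent to every vertex of [1, 3, 5, 9, 11], which already need 3 colors among themselves, so 7 needs a new color (χ ≥ 4).
The coloring below uses 4 colors, so χ(G) = 4.
A valid 4-coloring: color 1: [7]; color 2: [9, 11]; color 3: [3, 5]; color 4: [1].

χ(G) = 4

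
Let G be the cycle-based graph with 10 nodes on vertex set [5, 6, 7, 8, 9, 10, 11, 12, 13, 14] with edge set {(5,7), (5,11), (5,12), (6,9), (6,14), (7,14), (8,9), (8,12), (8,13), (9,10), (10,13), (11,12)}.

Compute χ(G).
χ(G) = 3

Clique number ω(G) = 3 (lower bound: χ ≥ ω).
The clique on [5, 11, 12] has size 3, forcing χ ≥ 3, and the coloring below uses 3 colors, so χ(G) = 3.
A valid 3-coloring: color 1: [5, 8, 10, 14]; color 2: [7, 9, 12, 13]; color 3: [6, 11].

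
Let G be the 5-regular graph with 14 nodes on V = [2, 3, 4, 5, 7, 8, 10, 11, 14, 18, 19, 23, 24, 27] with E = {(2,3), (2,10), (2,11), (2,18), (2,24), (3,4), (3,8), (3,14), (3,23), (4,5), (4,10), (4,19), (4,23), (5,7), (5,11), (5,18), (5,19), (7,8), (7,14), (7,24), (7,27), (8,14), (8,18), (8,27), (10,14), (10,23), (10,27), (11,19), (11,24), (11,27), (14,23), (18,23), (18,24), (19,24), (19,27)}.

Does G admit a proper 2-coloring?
The clique on vertices [2, 18, 24] has size 3 > 2, so it alone needs 3 colors.

No, G is not 2-colorable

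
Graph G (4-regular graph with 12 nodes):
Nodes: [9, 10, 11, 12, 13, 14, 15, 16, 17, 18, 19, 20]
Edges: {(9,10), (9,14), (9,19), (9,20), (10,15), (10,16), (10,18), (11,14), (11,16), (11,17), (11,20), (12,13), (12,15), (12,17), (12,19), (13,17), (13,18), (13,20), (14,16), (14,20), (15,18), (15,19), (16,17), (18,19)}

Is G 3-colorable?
Yes, G is 3-colorable

A valid 3-coloring: color 1: [12, 16, 18, 20]; color 2: [9, 11, 13, 15]; color 3: [10, 14, 17, 19].
(χ(G) = 3 ≤ 3.)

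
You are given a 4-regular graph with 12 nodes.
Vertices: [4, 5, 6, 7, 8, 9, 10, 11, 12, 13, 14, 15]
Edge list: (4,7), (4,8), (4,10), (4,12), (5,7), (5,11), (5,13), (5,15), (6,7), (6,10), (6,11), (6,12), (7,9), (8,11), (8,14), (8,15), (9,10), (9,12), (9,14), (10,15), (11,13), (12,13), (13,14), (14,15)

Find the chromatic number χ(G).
χ(G) = 3

Clique number ω(G) = 3 (lower bound: χ ≥ ω).
The clique on [5, 11, 13] has size 3, forcing χ ≥ 3, and the coloring below uses 3 colors, so χ(G) = 3.
A valid 3-coloring: color 1: [4, 6, 9, 13, 15]; color 2: [7, 10, 11, 12, 14]; color 3: [5, 8].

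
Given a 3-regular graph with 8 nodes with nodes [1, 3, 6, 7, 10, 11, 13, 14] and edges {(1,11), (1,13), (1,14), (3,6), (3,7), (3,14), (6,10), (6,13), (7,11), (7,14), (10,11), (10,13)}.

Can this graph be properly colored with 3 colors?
A valid 3-coloring: color 1: [3, 11, 13]; color 2: [6, 14]; color 3: [1, 7, 10].
(χ(G) = 3 ≤ 3.)

Yes, G is 3-colorable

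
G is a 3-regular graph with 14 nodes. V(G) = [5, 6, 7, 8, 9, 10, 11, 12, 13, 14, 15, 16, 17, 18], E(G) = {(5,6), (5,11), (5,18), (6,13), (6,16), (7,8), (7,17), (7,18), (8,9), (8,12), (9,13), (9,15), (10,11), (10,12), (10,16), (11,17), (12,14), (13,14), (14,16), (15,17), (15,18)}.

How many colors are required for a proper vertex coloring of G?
Clique number ω(G) = 2 (lower bound: χ ≥ ω).
Odd cycle [7, 18, 15, 9, 8] needs 3 colors (χ ≥ 3).
The coloring below uses 3 colors, so χ(G) = 3.
A valid 3-coloring: color 1: [6, 9, 10, 14, 17, 18]; color 2: [5, 8, 13, 15, 16]; color 3: [7, 11, 12].

χ(G) = 3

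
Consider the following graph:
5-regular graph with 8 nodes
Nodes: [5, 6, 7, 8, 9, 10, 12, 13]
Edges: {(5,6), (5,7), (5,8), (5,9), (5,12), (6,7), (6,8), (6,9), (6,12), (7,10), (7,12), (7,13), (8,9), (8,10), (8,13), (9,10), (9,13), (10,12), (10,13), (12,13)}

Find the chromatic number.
Clique number ω(G) = 4 (lower bound: χ ≥ ω).
The clique on [8, 9, 10, 13] has size 4, forcing χ ≥ 4, and the coloring below uses 4 colors, so χ(G) = 4.
A valid 4-coloring: color 1: [6, 13]; color 2: [9, 12]; color 3: [5, 10]; color 4: [7, 8].

χ(G) = 4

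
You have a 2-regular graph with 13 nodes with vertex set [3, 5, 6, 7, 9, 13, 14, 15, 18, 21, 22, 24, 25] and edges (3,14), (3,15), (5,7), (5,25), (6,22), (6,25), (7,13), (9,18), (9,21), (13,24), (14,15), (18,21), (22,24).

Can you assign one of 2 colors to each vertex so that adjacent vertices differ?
No, G is not 2-colorable

The clique on vertices [3, 14, 15] has size 3 > 2, so it alone needs 3 colors.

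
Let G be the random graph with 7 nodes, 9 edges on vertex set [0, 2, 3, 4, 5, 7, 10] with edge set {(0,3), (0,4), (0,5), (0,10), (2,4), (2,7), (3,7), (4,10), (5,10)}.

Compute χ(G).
Clique number ω(G) = 3 (lower bound: χ ≥ ω).
The clique on [0, 4, 10] has size 3, forcing χ ≥ 3, and the coloring below uses 3 colors, so χ(G) = 3.
A valid 3-coloring: color 1: [0, 2]; color 2: [3, 10]; color 3: [4, 5, 7].

χ(G) = 3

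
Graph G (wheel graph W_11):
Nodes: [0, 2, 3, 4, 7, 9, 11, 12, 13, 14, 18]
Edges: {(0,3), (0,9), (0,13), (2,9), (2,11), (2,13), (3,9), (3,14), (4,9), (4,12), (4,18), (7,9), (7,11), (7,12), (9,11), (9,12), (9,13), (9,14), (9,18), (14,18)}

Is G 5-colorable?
Yes, G is 5-colorable

A valid 5-coloring: color 1: [9]; color 2: [3, 11, 12, 13, 18]; color 3: [0, 2, 4, 7, 14].
(χ(G) = 3 ≤ 5.)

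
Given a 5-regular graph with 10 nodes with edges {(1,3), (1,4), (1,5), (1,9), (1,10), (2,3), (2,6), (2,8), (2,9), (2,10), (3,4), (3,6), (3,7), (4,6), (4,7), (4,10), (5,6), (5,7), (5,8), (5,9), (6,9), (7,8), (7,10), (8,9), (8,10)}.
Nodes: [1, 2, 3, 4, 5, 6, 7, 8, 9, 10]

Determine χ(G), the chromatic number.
Clique number ω(G) = 3 (lower bound: χ ≥ ω).
Odd cycle [9, 5, 7, 10, 2] needs 3 colors (χ ≥ 3).
Vertex 8 is adjacent to every vertex of [2, 5, 7, 9, 10], which already need 3 colors among themselves, so 8 needs a new color (χ ≥ 4).
The coloring below uses 4 colors, so χ(G) = 4.
A valid 4-coloring: color 1: [3, 9, 10]; color 2: [2, 4, 5]; color 3: [1, 6, 8]; color 4: [7].

χ(G) = 4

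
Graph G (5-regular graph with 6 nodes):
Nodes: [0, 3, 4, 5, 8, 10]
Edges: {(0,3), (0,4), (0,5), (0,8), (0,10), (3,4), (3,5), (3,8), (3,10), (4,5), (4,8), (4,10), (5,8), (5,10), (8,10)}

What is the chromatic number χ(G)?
χ(G) = 6

Clique number ω(G) = 6 (lower bound: χ ≥ ω).
The clique on [0, 3, 4, 5, 8, 10] has size 6, forcing χ ≥ 6, and the coloring below uses 6 colors, so χ(G) = 6.
A valid 6-coloring: color 1: [3]; color 2: [4]; color 3: [8]; color 4: [5]; color 5: [0]; color 6: [10].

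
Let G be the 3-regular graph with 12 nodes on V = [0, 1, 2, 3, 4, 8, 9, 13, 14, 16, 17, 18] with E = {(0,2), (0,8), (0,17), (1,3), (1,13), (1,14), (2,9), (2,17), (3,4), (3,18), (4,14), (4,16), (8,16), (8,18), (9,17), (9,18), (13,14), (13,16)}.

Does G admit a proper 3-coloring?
Yes, G is 3-colorable

A valid 3-coloring: color 1: [0, 3, 9, 14, 16]; color 2: [1, 2, 4, 18]; color 3: [8, 13, 17].
(χ(G) = 3 ≤ 3.)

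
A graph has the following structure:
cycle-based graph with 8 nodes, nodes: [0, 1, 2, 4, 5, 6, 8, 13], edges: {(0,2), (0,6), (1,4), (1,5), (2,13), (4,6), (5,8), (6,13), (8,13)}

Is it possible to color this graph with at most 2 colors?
Yes, G is 2-colorable

A valid 2-coloring: color 1: [0, 4, 5, 13]; color 2: [1, 2, 6, 8].
(χ(G) = 2 ≤ 2.)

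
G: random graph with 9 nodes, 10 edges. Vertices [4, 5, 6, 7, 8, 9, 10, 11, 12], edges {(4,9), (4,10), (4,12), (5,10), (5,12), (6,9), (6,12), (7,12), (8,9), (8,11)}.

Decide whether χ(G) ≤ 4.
A valid 4-coloring: color 1: [9, 10, 11, 12]; color 2: [4, 5, 6, 7, 8].
(χ(G) = 2 ≤ 4.)

Yes, G is 4-colorable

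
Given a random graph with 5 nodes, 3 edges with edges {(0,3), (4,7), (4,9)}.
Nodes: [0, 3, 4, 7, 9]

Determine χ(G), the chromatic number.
χ(G) = 2

Clique number ω(G) = 2 (lower bound: χ ≥ ω).
The graph is bipartite (no odd cycle), so 2 colors suffice: χ(G) = 2.
A valid 2-coloring: color 1: [0, 4]; color 2: [3, 7, 9].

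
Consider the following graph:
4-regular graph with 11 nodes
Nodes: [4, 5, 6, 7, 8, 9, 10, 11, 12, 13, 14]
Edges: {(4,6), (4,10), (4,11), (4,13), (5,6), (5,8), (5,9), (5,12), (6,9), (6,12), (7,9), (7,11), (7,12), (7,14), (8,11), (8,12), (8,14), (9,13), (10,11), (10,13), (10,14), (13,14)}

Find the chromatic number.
Clique number ω(G) = 3 (lower bound: χ ≥ ω).
The clique on [4, 10, 11] has size 3, forcing χ ≥ 3, and the coloring below uses 3 colors, so χ(G) = 3.
A valid 3-coloring: color 1: [5, 11, 13]; color 2: [4, 9, 12, 14]; color 3: [6, 7, 8, 10].

χ(G) = 3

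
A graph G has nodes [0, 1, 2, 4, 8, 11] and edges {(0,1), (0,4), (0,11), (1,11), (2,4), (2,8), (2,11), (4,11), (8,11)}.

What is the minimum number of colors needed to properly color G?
Clique number ω(G) = 3 (lower bound: χ ≥ ω).
The clique on [0, 1, 11] has size 3, forcing χ ≥ 3, and the coloring below uses 3 colors, so χ(G) = 3.
A valid 3-coloring: color 1: [11]; color 2: [0, 2]; color 3: [1, 4, 8].

χ(G) = 3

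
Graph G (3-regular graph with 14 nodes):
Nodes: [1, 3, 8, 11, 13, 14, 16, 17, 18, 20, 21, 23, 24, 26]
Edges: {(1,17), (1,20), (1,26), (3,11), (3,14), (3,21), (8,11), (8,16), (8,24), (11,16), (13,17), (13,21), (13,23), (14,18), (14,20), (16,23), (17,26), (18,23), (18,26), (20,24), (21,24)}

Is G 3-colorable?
A valid 3-coloring: color 1: [11, 14, 17, 23, 24]; color 2: [1, 3, 13, 16, 18]; color 3: [8, 20, 21, 26].
(χ(G) = 3 ≤ 3.)

Yes, G is 3-colorable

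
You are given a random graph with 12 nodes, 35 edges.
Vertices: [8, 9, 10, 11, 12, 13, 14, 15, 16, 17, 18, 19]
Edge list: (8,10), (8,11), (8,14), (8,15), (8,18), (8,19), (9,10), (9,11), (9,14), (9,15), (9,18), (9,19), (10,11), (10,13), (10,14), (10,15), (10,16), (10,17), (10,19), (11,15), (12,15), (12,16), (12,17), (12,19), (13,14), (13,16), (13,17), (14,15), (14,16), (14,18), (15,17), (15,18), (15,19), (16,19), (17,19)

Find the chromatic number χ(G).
Clique number ω(G) = 4 (lower bound: χ ≥ ω).
The clique on [10, 13, 14, 16] has size 4, forcing χ ≥ 4, and the coloring below uses 4 colors, so χ(G) = 4.
A valid 4-coloring: color 1: [10, 12, 18]; color 2: [13, 15]; color 3: [11, 14, 19]; color 4: [8, 9, 16, 17].

χ(G) = 4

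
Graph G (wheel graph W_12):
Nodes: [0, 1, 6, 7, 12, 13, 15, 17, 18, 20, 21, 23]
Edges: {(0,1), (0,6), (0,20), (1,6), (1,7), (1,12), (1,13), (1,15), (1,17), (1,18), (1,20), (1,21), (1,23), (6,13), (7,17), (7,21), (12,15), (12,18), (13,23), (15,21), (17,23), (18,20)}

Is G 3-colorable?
Odd cycle [13, 23, 17, 7, 21, 15, 12, 18, 20, 0, 6] needs 3 colors (χ ≥ 3).
Vertex 1 is adjacent to every vertex of [0, 6, 7, 12, 13, 15, 17, 18, 20, 21, 23], which already need 3 colors among themselves, so 1 needs a new color (χ ≥ 4).
Hence χ(G) ≥ 4 > 3, so no proper 3-coloring exists.

No, G is not 3-colorable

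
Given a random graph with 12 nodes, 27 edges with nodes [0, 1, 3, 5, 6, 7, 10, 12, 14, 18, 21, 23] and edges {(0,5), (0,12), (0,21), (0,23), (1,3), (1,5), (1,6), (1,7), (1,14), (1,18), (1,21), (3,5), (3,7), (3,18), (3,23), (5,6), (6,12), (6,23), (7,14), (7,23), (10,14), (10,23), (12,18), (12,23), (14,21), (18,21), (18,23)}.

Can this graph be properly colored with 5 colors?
A valid 5-coloring: color 1: [1, 23]; color 2: [3, 6, 10, 21]; color 3: [0, 14, 18]; color 4: [5, 7, 12].
(χ(G) = 4 ≤ 5.)

Yes, G is 5-colorable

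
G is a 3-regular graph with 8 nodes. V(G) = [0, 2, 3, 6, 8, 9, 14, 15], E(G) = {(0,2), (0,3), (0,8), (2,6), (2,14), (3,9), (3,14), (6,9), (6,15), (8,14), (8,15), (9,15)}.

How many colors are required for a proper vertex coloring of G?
χ(G) = 3

Clique number ω(G) = 3 (lower bound: χ ≥ ω).
The clique on [6, 9, 15] has size 3, forcing χ ≥ 3, and the coloring below uses 3 colors, so χ(G) = 3.
A valid 3-coloring: color 1: [2, 3, 15]; color 2: [0, 9, 14]; color 3: [6, 8].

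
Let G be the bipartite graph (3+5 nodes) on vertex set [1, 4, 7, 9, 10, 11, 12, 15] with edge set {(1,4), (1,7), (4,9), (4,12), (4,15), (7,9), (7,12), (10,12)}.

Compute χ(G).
Clique number ω(G) = 2 (lower bound: χ ≥ ω).
The graph is bipartite (no odd cycle), so 2 colors suffice: χ(G) = 2.
A valid 2-coloring: color 1: [4, 7, 10, 11]; color 2: [1, 9, 12, 15].

χ(G) = 2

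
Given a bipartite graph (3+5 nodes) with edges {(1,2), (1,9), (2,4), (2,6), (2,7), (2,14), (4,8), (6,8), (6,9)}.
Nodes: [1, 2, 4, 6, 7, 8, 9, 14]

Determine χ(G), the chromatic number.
χ(G) = 2

Clique number ω(G) = 2 (lower bound: χ ≥ ω).
The graph is bipartite (no odd cycle), so 2 colors suffice: χ(G) = 2.
A valid 2-coloring: color 1: [2, 8, 9]; color 2: [1, 4, 6, 7, 14].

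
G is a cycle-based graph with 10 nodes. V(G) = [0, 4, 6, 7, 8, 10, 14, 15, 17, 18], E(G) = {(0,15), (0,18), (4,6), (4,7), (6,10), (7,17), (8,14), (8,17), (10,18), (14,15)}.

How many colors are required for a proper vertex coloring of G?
χ(G) = 2

Clique number ω(G) = 2 (lower bound: χ ≥ ω).
The graph is bipartite (no odd cycle), so 2 colors suffice: χ(G) = 2.
A valid 2-coloring: color 1: [6, 7, 8, 15, 18]; color 2: [0, 4, 10, 14, 17].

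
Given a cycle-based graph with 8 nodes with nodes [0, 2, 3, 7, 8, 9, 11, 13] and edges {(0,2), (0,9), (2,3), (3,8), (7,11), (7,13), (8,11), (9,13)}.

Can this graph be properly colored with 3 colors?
Yes, G is 3-colorable

A valid 3-coloring: color 1: [2, 7, 8, 9]; color 2: [0, 3, 11, 13].
(χ(G) = 2 ≤ 3.)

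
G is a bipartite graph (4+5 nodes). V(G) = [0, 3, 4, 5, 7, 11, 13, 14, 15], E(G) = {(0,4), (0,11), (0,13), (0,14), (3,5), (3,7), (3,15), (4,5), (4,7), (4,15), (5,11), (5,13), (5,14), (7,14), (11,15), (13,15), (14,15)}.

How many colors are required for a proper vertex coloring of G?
χ(G) = 2

Clique number ω(G) = 2 (lower bound: χ ≥ ω).
The graph is bipartite (no odd cycle), so 2 colors suffice: χ(G) = 2.
A valid 2-coloring: color 1: [0, 5, 7, 15]; color 2: [3, 4, 11, 13, 14].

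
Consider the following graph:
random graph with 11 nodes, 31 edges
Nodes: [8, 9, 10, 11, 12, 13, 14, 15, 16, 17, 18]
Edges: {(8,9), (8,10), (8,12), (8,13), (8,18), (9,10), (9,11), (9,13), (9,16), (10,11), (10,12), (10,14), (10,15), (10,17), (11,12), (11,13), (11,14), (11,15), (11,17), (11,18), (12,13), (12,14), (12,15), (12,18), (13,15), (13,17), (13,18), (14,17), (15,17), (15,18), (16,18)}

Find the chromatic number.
Clique number ω(G) = 5 (lower bound: χ ≥ ω).
The clique on [11, 12, 13, 15, 18] has size 5, forcing χ ≥ 5, and the coloring below uses 5 colors, so χ(G) = 5.
A valid 5-coloring: color 1: [8, 11, 16]; color 2: [10, 13]; color 3: [9, 12, 17]; color 4: [14, 15]; color 5: [18].

χ(G) = 5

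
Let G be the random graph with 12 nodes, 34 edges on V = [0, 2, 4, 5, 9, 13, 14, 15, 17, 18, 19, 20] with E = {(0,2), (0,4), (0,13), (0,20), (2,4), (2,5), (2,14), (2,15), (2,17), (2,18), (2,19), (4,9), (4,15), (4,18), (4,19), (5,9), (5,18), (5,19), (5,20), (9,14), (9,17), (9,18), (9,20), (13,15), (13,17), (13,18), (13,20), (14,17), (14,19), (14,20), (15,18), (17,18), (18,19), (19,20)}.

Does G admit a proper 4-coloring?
Yes, G is 4-colorable

A valid 4-coloring: color 1: [2, 9, 13]; color 2: [18, 20]; color 3: [0, 15, 17, 19]; color 4: [4, 5, 14].
(χ(G) = 4 ≤ 4.)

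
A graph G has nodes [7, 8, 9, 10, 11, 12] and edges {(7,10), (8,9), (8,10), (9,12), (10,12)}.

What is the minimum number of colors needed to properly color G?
Clique number ω(G) = 2 (lower bound: χ ≥ ω).
The graph is bipartite (no odd cycle), so 2 colors suffice: χ(G) = 2.
A valid 2-coloring: color 1: [9, 10, 11]; color 2: [7, 8, 12].

χ(G) = 2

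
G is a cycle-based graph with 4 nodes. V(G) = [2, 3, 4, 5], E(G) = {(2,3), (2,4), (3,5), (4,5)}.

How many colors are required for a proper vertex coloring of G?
χ(G) = 2

Clique number ω(G) = 2 (lower bound: χ ≥ ω).
The graph is bipartite (no odd cycle), so 2 colors suffice: χ(G) = 2.
A valid 2-coloring: color 1: [3, 4]; color 2: [2, 5].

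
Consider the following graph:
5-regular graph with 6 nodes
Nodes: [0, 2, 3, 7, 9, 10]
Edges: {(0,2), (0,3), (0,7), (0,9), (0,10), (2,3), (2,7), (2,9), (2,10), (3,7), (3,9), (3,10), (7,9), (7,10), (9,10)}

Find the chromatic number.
Clique number ω(G) = 6 (lower bound: χ ≥ ω).
The clique on [0, 2, 3, 7, 9, 10] has size 6, forcing χ ≥ 6, and the coloring below uses 6 colors, so χ(G) = 6.
A valid 6-coloring: color 1: [2]; color 2: [10]; color 3: [3]; color 4: [9]; color 5: [0]; color 6: [7].

χ(G) = 6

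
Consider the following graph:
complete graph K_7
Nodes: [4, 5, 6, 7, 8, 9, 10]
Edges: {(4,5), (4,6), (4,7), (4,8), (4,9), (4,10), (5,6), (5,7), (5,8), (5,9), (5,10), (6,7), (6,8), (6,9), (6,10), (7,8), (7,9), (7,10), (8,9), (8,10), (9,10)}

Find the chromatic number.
Clique number ω(G) = 7 (lower bound: χ ≥ ω).
The clique on [4, 5, 6, 7, 8, 9, 10] has size 7, forcing χ ≥ 7, and the coloring below uses 7 colors, so χ(G) = 7.
A valid 7-coloring: color 1: [4]; color 2: [10]; color 3: [6]; color 4: [5]; color 5: [7]; color 6: [9]; color 7: [8].

χ(G) = 7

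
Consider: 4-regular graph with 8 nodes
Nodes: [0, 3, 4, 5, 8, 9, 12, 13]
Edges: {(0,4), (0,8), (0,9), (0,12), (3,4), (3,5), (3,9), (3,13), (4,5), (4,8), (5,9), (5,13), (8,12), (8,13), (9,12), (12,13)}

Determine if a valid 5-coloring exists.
A valid 5-coloring: color 1: [0, 3]; color 2: [4, 9, 13]; color 3: [5, 12]; color 4: [8].
(χ(G) = 4 ≤ 5.)

Yes, G is 5-colorable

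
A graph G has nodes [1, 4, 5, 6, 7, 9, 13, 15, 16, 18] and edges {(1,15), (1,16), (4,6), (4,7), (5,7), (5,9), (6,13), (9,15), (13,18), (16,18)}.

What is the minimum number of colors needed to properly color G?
χ(G) = 2

Clique number ω(G) = 2 (lower bound: χ ≥ ω).
The graph is bipartite (no odd cycle), so 2 colors suffice: χ(G) = 2.
A valid 2-coloring: color 1: [4, 5, 13, 15, 16]; color 2: [1, 6, 7, 9, 18].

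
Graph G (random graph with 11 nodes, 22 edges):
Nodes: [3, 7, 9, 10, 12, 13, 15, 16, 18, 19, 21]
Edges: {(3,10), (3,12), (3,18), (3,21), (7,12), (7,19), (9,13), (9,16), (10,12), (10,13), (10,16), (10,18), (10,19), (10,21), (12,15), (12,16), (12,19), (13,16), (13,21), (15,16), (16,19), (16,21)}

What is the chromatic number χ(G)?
Clique number ω(G) = 4 (lower bound: χ ≥ ω).
The clique on [10, 12, 16, 19] has size 4, forcing χ ≥ 4, and the coloring below uses 4 colors, so χ(G) = 4.
A valid 4-coloring: color 1: [7, 9, 10, 15]; color 2: [3, 16]; color 3: [12, 13, 18]; color 4: [19, 21].

χ(G) = 4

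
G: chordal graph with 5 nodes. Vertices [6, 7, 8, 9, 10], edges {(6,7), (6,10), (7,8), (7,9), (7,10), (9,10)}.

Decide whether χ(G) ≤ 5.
A valid 5-coloring: color 1: [7]; color 2: [8, 10]; color 3: [6, 9].
(χ(G) = 3 ≤ 5.)

Yes, G is 5-colorable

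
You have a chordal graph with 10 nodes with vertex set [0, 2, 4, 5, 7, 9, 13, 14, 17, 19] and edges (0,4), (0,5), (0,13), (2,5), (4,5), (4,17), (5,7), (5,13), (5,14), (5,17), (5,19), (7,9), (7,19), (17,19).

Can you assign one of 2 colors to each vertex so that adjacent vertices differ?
The clique on vertices [0, 4, 5] has size 3 > 2, so it alone needs 3 colors.

No, G is not 2-colorable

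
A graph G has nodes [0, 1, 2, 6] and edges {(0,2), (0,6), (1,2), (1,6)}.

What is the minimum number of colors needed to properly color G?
χ(G) = 2

Clique number ω(G) = 2 (lower bound: χ ≥ ω).
The graph is bipartite (no odd cycle), so 2 colors suffice: χ(G) = 2.
A valid 2-coloring: color 1: [0, 1]; color 2: [2, 6].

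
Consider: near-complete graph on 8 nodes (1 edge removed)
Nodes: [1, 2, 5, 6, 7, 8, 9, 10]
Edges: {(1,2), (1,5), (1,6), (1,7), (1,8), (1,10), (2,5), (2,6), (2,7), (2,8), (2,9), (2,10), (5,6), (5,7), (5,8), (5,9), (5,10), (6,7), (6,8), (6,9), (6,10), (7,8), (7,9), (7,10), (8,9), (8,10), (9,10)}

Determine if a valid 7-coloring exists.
Yes, G is 7-colorable

A valid 7-coloring: color 1: [5]; color 2: [6]; color 3: [8]; color 4: [2]; color 5: [10]; color 6: [7]; color 7: [1, 9].
(χ(G) = 7 ≤ 7.)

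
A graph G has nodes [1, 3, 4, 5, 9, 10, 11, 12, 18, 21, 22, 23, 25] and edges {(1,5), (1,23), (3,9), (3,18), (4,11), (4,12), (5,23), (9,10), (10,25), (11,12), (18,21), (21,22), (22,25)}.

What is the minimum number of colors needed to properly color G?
χ(G) = 3

Clique number ω(G) = 3 (lower bound: χ ≥ ω).
The clique on [1, 5, 23] has size 3, forcing χ ≥ 3, and the coloring below uses 3 colors, so χ(G) = 3.
A valid 3-coloring: color 1: [1, 3, 4, 21, 25]; color 2: [5, 10, 11, 18, 22]; color 3: [9, 12, 23].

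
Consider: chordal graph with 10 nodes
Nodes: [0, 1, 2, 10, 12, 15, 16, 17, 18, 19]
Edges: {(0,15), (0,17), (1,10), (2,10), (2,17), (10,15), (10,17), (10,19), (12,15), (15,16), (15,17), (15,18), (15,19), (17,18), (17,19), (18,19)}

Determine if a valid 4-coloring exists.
Yes, G is 4-colorable

A valid 4-coloring: color 1: [1, 2, 15]; color 2: [12, 16, 17]; color 3: [0, 10, 18]; color 4: [19].
(χ(G) = 4 ≤ 4.)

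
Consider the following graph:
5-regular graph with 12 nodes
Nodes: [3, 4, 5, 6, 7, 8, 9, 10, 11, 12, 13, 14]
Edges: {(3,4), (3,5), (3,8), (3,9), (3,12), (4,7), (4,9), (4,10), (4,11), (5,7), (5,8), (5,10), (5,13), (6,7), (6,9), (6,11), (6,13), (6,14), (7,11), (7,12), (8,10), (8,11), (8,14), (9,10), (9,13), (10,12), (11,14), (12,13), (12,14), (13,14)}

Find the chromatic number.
Clique number ω(G) = 3 (lower bound: χ ≥ ω).
Suppose a proper 3-coloring c exists. The clique [3, 4, 9] takes 3 distinct colors; by symmetry let c(3) = 1, c(4) = 2, c(9) = 3.
- Vertex 10: neighbors [4, 9] already have colors [2, 3] ⇒ c(10) = 1.
- Vertex 6: neighbors [9] already have colors [3]; try each remaining color.
- Case c(6) = 1:
  - Vertex 7: neighbors [6, 4] already have colors [1, 2] ⇒ c(7) = 3.
  - Vertex 11: neighbors [6, 4, 7] already have colors [1, 2, 3] — all 3 colors blocked. Contradiction.
- Case c(6) = 2:
  - Vertex 13: neighbors [6, 9] already have colors [2, 3] ⇒ c(13) = 1.
  - Vertex 14: neighbors [13, 6] already have colors [1, 2] ⇒ c(14) = 3.
  - Vertex 8: neighbors [3, 14] already have colors [1, 3] ⇒ c(8) = 2.
  - Vertex 5: neighbors [3, 8] already have colors [1, 2] ⇒ c(5) = 3.
  - Vertex 7: neighbors [4, 5] already have colors [2, 3] ⇒ c(7) = 1.
  - Vertex 11: neighbors [7, 4, 14] already have colors [1, 2, 3] — all 3 colors blocked. Contradiction.
Every case ends in a contradiction, so G has no proper 3-coloring (χ ≥ 4).
The coloring below uses 4 colors, so χ(G) = 4.
A valid 4-coloring: color 1: [3, 10, 11, 13]; color 2: [7, 9, 14]; color 3: [4, 5, 6, 12]; color 4: [8].

χ(G) = 4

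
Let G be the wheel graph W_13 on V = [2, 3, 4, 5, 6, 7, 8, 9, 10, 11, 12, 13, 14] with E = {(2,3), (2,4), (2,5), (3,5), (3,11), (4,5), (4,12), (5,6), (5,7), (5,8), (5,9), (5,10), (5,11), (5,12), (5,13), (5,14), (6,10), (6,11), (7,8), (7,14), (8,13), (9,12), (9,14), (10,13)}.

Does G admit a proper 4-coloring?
A valid 4-coloring: color 1: [5]; color 2: [3, 4, 6, 7, 9, 13]; color 3: [2, 8, 10, 11, 12, 14].
(χ(G) = 3 ≤ 4.)

Yes, G is 4-colorable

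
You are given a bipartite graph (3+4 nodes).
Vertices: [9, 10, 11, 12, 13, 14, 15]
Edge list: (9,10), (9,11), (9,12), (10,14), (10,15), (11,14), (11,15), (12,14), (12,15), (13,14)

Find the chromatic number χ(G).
χ(G) = 2

Clique number ω(G) = 2 (lower bound: χ ≥ ω).
The graph is bipartite (no odd cycle), so 2 colors suffice: χ(G) = 2.
A valid 2-coloring: color 1: [9, 14, 15]; color 2: [10, 11, 12, 13].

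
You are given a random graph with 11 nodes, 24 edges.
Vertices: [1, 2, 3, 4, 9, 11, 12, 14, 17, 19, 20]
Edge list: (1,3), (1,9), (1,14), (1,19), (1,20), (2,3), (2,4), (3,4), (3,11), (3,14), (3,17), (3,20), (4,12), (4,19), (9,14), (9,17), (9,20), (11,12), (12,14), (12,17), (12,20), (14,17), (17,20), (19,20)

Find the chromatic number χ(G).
χ(G) = 3

Clique number ω(G) = 3 (lower bound: χ ≥ ω).
The clique on [1, 19, 20] has size 3, forcing χ ≥ 3, and the coloring below uses 3 colors, so χ(G) = 3.
A valid 3-coloring: color 1: [3, 9, 12, 19]; color 2: [4, 11, 14, 20]; color 3: [1, 2, 17].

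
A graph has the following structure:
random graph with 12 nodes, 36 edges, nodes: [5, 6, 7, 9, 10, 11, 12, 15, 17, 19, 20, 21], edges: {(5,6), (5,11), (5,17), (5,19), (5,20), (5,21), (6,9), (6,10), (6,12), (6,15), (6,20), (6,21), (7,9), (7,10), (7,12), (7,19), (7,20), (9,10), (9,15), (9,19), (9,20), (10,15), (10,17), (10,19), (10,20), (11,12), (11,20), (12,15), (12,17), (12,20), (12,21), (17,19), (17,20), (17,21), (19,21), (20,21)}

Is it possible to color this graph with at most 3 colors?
The clique on vertices [7, 9, 10, 19] has size 4 > 3, so it alone needs 4 colors.

No, G is not 3-colorable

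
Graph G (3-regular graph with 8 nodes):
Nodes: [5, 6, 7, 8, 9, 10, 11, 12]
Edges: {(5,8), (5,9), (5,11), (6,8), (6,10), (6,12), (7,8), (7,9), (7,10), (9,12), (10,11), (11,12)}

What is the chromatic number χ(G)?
Clique number ω(G) = 2 (lower bound: χ ≥ ω).
Odd cycle [8, 7, 9, 12, 6] needs 3 colors (χ ≥ 3).
The coloring below uses 3 colors, so χ(G) = 3.
A valid 3-coloring: color 1: [8, 10, 12]; color 2: [6, 9, 11]; color 3: [5, 7].

χ(G) = 3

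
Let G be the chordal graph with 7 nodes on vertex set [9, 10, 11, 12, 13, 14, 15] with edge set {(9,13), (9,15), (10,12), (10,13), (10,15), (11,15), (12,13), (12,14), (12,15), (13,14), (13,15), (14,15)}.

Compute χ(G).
Clique number ω(G) = 4 (lower bound: χ ≥ ω).
The clique on [10, 12, 13, 15] has size 4, forcing χ ≥ 4, and the coloring below uses 4 colors, so χ(G) = 4.
A valid 4-coloring: color 1: [15]; color 2: [11, 13]; color 3: [9, 12]; color 4: [10, 14].

χ(G) = 4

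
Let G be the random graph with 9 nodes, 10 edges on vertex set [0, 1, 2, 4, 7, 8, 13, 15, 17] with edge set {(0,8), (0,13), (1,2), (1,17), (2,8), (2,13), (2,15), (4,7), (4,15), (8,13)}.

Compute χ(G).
χ(G) = 3

Clique number ω(G) = 3 (lower bound: χ ≥ ω).
The clique on [0, 8, 13] has size 3, forcing χ ≥ 3, and the coloring below uses 3 colors, so χ(G) = 3.
A valid 3-coloring: color 1: [0, 2, 4, 17]; color 2: [1, 7, 8, 15]; color 3: [13].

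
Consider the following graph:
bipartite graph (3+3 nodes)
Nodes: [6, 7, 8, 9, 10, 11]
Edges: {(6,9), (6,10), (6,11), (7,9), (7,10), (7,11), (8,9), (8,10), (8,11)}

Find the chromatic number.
χ(G) = 2

Clique number ω(G) = 2 (lower bound: χ ≥ ω).
The graph is bipartite (no odd cycle), so 2 colors suffice: χ(G) = 2.
A valid 2-coloring: color 1: [9, 10, 11]; color 2: [6, 7, 8].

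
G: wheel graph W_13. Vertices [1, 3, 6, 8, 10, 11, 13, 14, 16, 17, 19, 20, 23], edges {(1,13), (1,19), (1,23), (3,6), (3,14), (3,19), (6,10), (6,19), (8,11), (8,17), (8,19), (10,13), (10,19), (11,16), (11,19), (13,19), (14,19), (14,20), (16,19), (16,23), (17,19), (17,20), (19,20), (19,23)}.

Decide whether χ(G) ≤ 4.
A valid 4-coloring: color 1: [19]; color 2: [6, 11, 13, 14, 17, 23]; color 3: [1, 3, 8, 10, 16, 20].
(χ(G) = 3 ≤ 4.)

Yes, G is 4-colorable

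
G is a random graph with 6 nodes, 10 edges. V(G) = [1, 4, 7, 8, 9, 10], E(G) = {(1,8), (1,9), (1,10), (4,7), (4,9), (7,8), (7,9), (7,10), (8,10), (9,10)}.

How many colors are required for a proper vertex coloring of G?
χ(G) = 3

Clique number ω(G) = 3 (lower bound: χ ≥ ω).
The clique on [1, 8, 10] has size 3, forcing χ ≥ 3, and the coloring below uses 3 colors, so χ(G) = 3.
A valid 3-coloring: color 1: [8, 9]; color 2: [1, 7]; color 3: [4, 10].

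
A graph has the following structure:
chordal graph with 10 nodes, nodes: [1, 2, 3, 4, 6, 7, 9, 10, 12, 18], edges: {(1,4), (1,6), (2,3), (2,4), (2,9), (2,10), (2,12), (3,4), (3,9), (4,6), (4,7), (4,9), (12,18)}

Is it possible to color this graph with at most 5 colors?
A valid 5-coloring: color 1: [4, 10, 12]; color 2: [2, 6, 7, 18]; color 3: [1, 9]; color 4: [3].
(χ(G) = 4 ≤ 5.)

Yes, G is 5-colorable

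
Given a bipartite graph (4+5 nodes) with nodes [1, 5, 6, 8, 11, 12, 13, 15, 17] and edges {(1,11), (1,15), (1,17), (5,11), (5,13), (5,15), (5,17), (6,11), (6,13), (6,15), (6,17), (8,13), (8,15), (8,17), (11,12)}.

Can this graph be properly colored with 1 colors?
Edge (1,17) forces its endpoints to differ, so 1 color is not enough.

No, G is not 1-colorable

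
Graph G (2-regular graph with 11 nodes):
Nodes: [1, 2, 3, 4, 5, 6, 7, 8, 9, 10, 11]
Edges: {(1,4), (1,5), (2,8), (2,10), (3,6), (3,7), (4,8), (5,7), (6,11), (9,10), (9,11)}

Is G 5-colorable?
A valid 5-coloring: color 1: [2, 3, 4, 5, 11]; color 2: [1, 6, 7, 8, 9]; color 3: [10].
(χ(G) = 3 ≤ 5.)

Yes, G is 5-colorable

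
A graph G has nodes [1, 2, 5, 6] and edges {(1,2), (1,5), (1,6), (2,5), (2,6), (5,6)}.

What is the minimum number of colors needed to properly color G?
χ(G) = 4

Clique number ω(G) = 4 (lower bound: χ ≥ ω).
The clique on [1, 2, 5, 6] has size 4, forcing χ ≥ 4, and the coloring below uses 4 colors, so χ(G) = 4.
A valid 4-coloring: color 1: [1]; color 2: [6]; color 3: [5]; color 4: [2].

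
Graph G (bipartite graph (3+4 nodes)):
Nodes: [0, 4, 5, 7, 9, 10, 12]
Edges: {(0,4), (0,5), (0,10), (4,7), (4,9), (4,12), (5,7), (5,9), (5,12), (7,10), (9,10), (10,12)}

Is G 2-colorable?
A valid 2-coloring: color 1: [4, 5, 10]; color 2: [0, 7, 9, 12].
(χ(G) = 2 ≤ 2.)

Yes, G is 2-colorable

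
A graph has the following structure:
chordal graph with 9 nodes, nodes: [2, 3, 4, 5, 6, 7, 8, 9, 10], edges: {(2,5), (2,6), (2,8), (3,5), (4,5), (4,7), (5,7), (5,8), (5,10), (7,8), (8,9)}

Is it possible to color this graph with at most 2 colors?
No, G is not 2-colorable

The clique on vertices [2, 5, 8] has size 3 > 2, so it alone needs 3 colors.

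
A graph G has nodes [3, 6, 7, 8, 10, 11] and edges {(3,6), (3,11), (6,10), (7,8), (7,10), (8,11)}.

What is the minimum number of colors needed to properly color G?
χ(G) = 2

Clique number ω(G) = 2 (lower bound: χ ≥ ω).
The graph is bipartite (no odd cycle), so 2 colors suffice: χ(G) = 2.
A valid 2-coloring: color 1: [3, 8, 10]; color 2: [6, 7, 11].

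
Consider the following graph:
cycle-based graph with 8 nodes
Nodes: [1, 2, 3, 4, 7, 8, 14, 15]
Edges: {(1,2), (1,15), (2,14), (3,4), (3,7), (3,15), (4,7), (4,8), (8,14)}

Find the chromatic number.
χ(G) = 3

Clique number ω(G) = 3 (lower bound: χ ≥ ω).
The clique on [3, 4, 7] has size 3, forcing χ ≥ 3, and the coloring below uses 3 colors, so χ(G) = 3.
A valid 3-coloring: color 1: [1, 4, 14]; color 2: [2, 3, 8]; color 3: [7, 15].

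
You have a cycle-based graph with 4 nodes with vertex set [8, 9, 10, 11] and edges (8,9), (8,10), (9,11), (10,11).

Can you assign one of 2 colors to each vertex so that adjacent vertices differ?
Yes, G is 2-colorable

A valid 2-coloring: color 1: [9, 10]; color 2: [8, 11].
(χ(G) = 2 ≤ 2.)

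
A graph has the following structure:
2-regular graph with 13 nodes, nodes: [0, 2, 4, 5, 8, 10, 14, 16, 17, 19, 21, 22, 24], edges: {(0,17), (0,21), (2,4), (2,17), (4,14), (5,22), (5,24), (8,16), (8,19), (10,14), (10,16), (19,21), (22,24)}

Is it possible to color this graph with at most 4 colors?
Yes, G is 4-colorable

A valid 4-coloring: color 1: [0, 2, 5, 14, 16, 19]; color 2: [4, 8, 10, 17, 21, 24]; color 3: [22].
(χ(G) = 3 ≤ 4.)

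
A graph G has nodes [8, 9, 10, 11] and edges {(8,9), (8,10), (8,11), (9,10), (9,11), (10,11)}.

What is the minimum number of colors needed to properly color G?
Clique number ω(G) = 4 (lower bound: χ ≥ ω).
The clique on [8, 9, 10, 11] has size 4, forcing χ ≥ 4, and the coloring below uses 4 colors, so χ(G) = 4.
A valid 4-coloring: color 1: [10]; color 2: [11]; color 3: [9]; color 4: [8].

χ(G) = 4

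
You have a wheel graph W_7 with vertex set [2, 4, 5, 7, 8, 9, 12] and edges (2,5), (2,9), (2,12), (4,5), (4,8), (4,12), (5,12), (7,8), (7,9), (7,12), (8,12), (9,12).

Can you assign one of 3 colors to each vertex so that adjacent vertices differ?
Yes, G is 3-colorable

A valid 3-coloring: color 1: [12]; color 2: [2, 4, 7]; color 3: [5, 8, 9].
(χ(G) = 3 ≤ 3.)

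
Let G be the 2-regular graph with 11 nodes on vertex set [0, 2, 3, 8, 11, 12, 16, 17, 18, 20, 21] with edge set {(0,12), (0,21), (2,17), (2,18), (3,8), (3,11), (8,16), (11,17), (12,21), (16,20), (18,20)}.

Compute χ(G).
χ(G) = 3

Clique number ω(G) = 3 (lower bound: χ ≥ ω).
The clique on [0, 12, 21] has size 3, forcing χ ≥ 3, and the coloring below uses 3 colors, so χ(G) = 3.
A valid 3-coloring: color 1: [3, 12, 16, 17, 18]; color 2: [2, 8, 11, 20, 21]; color 3: [0].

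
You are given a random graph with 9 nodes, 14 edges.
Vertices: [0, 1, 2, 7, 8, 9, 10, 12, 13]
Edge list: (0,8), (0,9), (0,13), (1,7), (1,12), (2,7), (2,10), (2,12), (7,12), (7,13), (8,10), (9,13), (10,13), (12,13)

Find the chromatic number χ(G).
χ(G) = 3

Clique number ω(G) = 3 (lower bound: χ ≥ ω).
The clique on [1, 7, 12] has size 3, forcing χ ≥ 3, and the coloring below uses 3 colors, so χ(G) = 3.
A valid 3-coloring: color 1: [1, 2, 8, 13]; color 2: [0, 10, 12]; color 3: [7, 9].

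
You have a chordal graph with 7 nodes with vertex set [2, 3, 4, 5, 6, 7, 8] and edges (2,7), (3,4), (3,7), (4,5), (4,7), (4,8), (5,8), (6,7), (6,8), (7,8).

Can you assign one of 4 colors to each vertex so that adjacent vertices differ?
Yes, G is 4-colorable

A valid 4-coloring: color 1: [5, 7]; color 2: [2, 3, 8]; color 3: [4, 6].
(χ(G) = 3 ≤ 4.)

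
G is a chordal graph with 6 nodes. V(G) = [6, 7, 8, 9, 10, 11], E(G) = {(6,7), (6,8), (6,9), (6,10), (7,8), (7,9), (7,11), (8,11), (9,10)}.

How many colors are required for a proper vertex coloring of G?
Clique number ω(G) = 3 (lower bound: χ ≥ ω).
The clique on [7, 8, 11] has size 3, forcing χ ≥ 3, and the coloring below uses 3 colors, so χ(G) = 3.
A valid 3-coloring: color 1: [6, 11]; color 2: [7, 10]; color 3: [8, 9].

χ(G) = 3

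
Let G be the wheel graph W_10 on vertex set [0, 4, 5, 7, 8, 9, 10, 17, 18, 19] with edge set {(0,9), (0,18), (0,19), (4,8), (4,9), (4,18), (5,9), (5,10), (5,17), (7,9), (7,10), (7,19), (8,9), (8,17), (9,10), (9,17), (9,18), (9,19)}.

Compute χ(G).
Clique number ω(G) = 3 (lower bound: χ ≥ ω).
Odd cycle [18, 4, 8, 17, 5, 10, 7, 19, 0] needs 3 colors (χ ≥ 3).
Vertex 9 is adjacent to every vertex of [0, 4, 5, 7, 8, 10, 17, 18, 19], which already need 3 colors among themselves, so 9 needs a new color (χ ≥ 4).
The coloring below uses 4 colors, so χ(G) = 4.
A valid 4-coloring: color 1: [9]; color 2: [5, 8, 18, 19]; color 3: [0, 4, 10, 17]; color 4: [7].

χ(G) = 4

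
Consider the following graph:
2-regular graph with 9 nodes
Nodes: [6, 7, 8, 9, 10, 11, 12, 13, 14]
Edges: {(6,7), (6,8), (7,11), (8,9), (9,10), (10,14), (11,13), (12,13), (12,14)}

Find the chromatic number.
Clique number ω(G) = 2 (lower bound: χ ≥ ω).
Odd cycle [8, 6, 7, 11, 13, 12, 14, 10, 9] needs 3 colors (χ ≥ 3).
The coloring below uses 3 colors, so χ(G) = 3.
A valid 3-coloring: color 1: [7, 8, 10, 13]; color 2: [6, 9, 11, 14]; color 3: [12].

χ(G) = 3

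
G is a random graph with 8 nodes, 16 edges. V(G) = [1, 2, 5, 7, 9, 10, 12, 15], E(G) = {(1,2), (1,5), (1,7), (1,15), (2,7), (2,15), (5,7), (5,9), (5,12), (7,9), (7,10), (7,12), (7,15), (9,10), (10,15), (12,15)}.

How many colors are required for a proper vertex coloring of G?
Clique number ω(G) = 4 (lower bound: χ ≥ ω).
The clique on [1, 2, 7, 15] has size 4, forcing χ ≥ 4, and the coloring below uses 4 colors, so χ(G) = 4.
A valid 4-coloring: color 1: [7]; color 2: [5, 15]; color 3: [1, 9, 12]; color 4: [2, 10].

χ(G) = 4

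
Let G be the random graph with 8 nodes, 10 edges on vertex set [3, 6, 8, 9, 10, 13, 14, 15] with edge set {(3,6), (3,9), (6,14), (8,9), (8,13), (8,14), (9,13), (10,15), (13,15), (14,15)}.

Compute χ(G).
Clique number ω(G) = 3 (lower bound: χ ≥ ω).
The clique on [8, 9, 13] has size 3, forcing χ ≥ 3, and the coloring below uses 3 colors, so χ(G) = 3.
A valid 3-coloring: color 1: [3, 8, 15]; color 2: [9, 10, 14]; color 3: [6, 13].

χ(G) = 3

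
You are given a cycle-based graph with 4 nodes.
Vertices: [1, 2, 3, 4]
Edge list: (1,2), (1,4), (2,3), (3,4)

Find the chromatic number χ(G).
Clique number ω(G) = 2 (lower bound: χ ≥ ω).
The graph is bipartite (no odd cycle), so 2 colors suffice: χ(G) = 2.
A valid 2-coloring: color 1: [1, 3]; color 2: [2, 4].

χ(G) = 2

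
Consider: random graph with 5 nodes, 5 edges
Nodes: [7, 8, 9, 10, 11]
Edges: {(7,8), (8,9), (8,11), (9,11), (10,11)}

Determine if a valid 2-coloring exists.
The clique on vertices [8, 9, 11] has size 3 > 2, so it alone needs 3 colors.

No, G is not 2-colorable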